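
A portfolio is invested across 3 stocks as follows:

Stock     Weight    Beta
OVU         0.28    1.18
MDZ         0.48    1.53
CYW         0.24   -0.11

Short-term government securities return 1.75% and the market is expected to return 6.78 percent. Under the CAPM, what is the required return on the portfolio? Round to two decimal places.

6.97%

β_P = Σ w_i β_i = 0.28×1.18 + 0.48×1.53 + 0.24×-0.11 = 1.0384
MRP = 6.78% − 1.75% = 5.03%
E(R_P) = R_f + β_P × MRP = 1.75% + 1.0384 × 5.03% = 6.97%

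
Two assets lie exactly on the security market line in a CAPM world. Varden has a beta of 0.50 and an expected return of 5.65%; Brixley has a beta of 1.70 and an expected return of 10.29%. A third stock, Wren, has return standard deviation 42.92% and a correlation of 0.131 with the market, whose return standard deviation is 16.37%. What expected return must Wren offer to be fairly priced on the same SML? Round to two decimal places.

MRP = (10.29% − 5.65%) / (1.70 − 0.50) = 3.8667%
R_f = 5.65% − 0.50 × 3.8667% = 3.7167%
β_Wren = ρ·σ_i/σ_m = 0.131 × 42.92 / 16.37 = 0.3435
E(R_Wren) = R_f + β × MRP = 3.7167% + 0.3435 × 3.8667% = 5.04%

5.04%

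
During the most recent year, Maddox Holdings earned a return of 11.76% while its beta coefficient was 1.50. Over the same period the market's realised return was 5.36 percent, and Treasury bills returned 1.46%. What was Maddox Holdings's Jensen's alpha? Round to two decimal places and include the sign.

Market excess return = 5.36% − 1.46% = 3.90%
CAPM benchmark = R_f + β(R_m − R_f) = 1.46% + 1.50 × 3.90% = 7.3100%
α = actual − benchmark = 11.76% − 7.3100% = +4.45%

+4.45%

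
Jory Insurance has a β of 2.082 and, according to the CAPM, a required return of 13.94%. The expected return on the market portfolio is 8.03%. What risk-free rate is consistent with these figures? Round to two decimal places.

E(R) = R_f + β(E(R_m) − R_f) = R_f(1 − β) + β·E(R_m)
13.94% = R_f × (1 − 2.082) + 2.082 × 8.03%
13.94% = R_f × -1.082 + 16.71846%
R_f = (13.94% − 16.71846%) / -1.082 = 2.57%

2.57%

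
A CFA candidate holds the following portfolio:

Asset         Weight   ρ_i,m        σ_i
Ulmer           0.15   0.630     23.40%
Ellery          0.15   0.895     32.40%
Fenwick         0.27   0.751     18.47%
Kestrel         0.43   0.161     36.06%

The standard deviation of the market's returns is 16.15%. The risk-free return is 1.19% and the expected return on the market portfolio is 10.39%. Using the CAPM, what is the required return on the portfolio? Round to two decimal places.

β_Ulmer = 0.630 × 23.40% / 16.15% = 0.9128
β_Ellery = 0.895 × 32.40% / 16.15% = 1.7955
β_Fenwick = 0.751 × 18.47% / 16.15% = 0.8589
β_Kestrel = 0.161 × 36.06% / 16.15% = 0.3595
β_P = Σ w_i β_i = 0.15×0.9128 + 0.15×1.7955 + 0.27×0.8589 + 0.43×0.3595 = 0.7927
MRP = 10.39% − 1.19% = 9.20%
E(R_P) = R_f + β_P × MRP = 1.19% + 0.7927 × 9.20% = 8.48%

8.48%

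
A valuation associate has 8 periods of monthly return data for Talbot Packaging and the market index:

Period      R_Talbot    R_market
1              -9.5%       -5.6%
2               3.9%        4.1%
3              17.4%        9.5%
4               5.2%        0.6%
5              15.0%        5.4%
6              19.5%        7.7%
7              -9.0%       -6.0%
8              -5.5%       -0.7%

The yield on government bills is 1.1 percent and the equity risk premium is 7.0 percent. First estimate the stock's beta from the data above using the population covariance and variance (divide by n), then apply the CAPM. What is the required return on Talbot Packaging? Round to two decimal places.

Mean R_i = (-9.5 + 3.9 + 17.4 + 5.2 + 15.0 + 19.5 − 9.0 − 5.5) / 8 = 4.6250%
Mean R_m = (-5.6 + 4.1 + 9.5 + 0.6 + 5.4 + 7.7 − 6.0 − 0.7) / 8 = 1.8750%
Σ(R_i − R̄_i)(R_m − R̄_m) = 457.2350  ⇒  Cov = 457.2350 / 8 = 57.1544
Σ(R_m − R̄_m)² = 235.5950  ⇒  Var(R_m) = 235.5950 / 8 = 29.4494
β = Cov / Var(R_m) = 57.1544 / 29.4494 = 1.9408
E(R) = R_f + β × MRP = 1.1% + 1.9408 × 7.0% = 14.69%

14.69%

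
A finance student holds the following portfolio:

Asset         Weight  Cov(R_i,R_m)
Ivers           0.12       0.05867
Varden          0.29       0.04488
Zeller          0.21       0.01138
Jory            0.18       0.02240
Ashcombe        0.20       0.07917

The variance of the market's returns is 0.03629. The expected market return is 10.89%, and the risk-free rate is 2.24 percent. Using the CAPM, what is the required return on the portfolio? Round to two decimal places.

12.33%

β_Ivers = 0.05867 / 0.03629 = 1.6167
β_Varden = 0.04488 / 0.03629 = 1.2367
β_Zeller = 0.01138 / 0.03629 = 0.3136
β_Jory = 0.02240 / 0.03629 = 0.6172
β_Ashcombe = 0.07917 / 0.03629 = 2.1816
β_P = Σ w_i β_i = 0.12×1.6167 + 0.29×1.2367 + 0.21×0.3136 + 0.18×0.6172 + 0.20×2.1816 = 1.1659
MRP = 10.89% − 2.24% = 8.65%
E(R_P) = R_f + β_P × MRP = 2.24% + 1.1659 × 8.65% = 12.33%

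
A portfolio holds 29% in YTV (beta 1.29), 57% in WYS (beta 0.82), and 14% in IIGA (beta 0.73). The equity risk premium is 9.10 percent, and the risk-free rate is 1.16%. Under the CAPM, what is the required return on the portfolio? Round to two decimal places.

9.75%

β_P = Σ w_i β_i = 0.29×1.29 + 0.57×0.82 + 0.14×0.73 = 0.9437
E(R_P) = R_f + β_P × MRP = 1.16% + 0.9437 × 9.10% = 9.75%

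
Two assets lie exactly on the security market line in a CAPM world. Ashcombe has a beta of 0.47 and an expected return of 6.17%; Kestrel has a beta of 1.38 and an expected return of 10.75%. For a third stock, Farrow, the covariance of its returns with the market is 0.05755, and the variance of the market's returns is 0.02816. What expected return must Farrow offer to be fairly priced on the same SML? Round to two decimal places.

14.09%

MRP = (10.75% − 6.17%) / (1.38 − 0.47) = 5.0330%
R_f = 6.17% − 0.47 × 5.0330% = 3.8045%
β_Farrow = Cov / Var(R_m) = 0.05755 / 0.02816 = 2.0437
E(R_Farrow) = R_f + β × MRP = 3.8045% + 2.0437 × 5.0330% = 14.09%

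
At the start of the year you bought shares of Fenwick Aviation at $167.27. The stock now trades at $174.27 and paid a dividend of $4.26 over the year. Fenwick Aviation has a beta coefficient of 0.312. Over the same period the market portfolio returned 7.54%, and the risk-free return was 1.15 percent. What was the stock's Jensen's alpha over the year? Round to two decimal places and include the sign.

Realised HPR = (P1 + D1 − P0) / P0 = (174.27 + 4.26 − 167.27) / 167.27 = 11.26 / 167.27 = 6.7316%
MRP = 7.54% − 1.15% = 6.39%
CAPM required = R_f + β·MRP = 1.15% + 0.312 × 6.39% = 3.14368%
α = realised − required = 6.7316% − 3.14368% = +3.59%

+3.59%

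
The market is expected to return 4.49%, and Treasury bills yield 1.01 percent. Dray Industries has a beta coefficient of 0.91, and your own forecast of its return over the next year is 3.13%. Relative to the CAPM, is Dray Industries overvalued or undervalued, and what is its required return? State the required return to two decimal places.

MRP = 4.49% − 1.01% = 3.48%
Required return = R_f + β·MRP = 1.01% + 0.91 × 3.48% = 4.18%
Forecast 3.13% < required 4.18% → the stock plots below the SML → overvalued.

Overvalued; required return 4.18%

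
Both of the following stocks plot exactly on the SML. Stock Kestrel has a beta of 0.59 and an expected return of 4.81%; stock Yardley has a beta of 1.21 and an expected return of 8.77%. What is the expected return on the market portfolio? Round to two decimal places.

7.43%

Both satisfy E(R) = R_f + β·MRP, so the slope of the SML is
MRP = (8.77% − 4.81%) / (1.21 − 0.59) = 3.96% / 0.62 = 6.3871%
R_f = E(R_Kestrel) − β_Kestrel·MRP = 4.81% − 0.59 × 6.3871% = 1.0416%
E(R_m) = R_f + MRP = 1.0416% + 6.3871% = 7.43%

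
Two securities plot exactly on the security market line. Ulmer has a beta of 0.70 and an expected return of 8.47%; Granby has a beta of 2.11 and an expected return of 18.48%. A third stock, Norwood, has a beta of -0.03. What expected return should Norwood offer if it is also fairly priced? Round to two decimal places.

MRP (SML slope) = (18.48% − 8.47%) / (2.11 − 0.70) = 10.01% / 1.41 = 7.0993%
R_f (intercept) = 8.47% − 0.70 × 7.0993% = 3.5005%
E(R_Norwood) = R_f + β × MRP = 3.5005% + -0.03 × 7.0993% = 3.29%

3.29%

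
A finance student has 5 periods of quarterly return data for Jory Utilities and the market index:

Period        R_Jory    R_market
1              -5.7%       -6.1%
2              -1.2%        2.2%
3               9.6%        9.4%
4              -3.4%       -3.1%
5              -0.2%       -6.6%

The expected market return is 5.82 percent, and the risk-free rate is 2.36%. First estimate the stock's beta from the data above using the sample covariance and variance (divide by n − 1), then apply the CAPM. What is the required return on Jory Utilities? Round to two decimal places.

Mean R_i = (-5.7 − 1.2 + 9.6 − 3.4 − 0.2) / 5 = -0.1800%
Mean R_m = (-6.1 + 2.2 + 9.4 − 3.1 − 6.6) / 5 = -0.8400%
Σ(R_i − R̄_i)(R_m − R̄_m) = 133.4740  ⇒  Cov = 133.4740 / 4 = 33.3685
Σ(R_m − R̄_m)² = 180.0520  ⇒  Var(R_m) = 180.0520 / 4 = 45.0130
β = Cov / Var(R_m) = 33.3685 / 45.0130 = 0.7413
MRP = 5.82% − 2.36% = 3.46%
E(R) = R_f + β × MRP = 2.36% + 0.7413 × 3.46% = 4.92%

4.92%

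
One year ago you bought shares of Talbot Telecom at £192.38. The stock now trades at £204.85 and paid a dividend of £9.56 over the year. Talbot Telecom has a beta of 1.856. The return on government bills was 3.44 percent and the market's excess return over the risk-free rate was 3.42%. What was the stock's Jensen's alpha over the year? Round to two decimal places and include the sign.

+1.66%

Realised HPR = (P1 + D1 − P0) / P0 = (204.85 + 9.56 − 192.38) / 192.38 = 22.03 / 192.38 = 11.4513%
CAPM required = R_f + β·MRP = 3.44% + 1.856 × 3.42% = 9.78752%
α = realised − required = 11.4513% − 9.78752% = +1.66%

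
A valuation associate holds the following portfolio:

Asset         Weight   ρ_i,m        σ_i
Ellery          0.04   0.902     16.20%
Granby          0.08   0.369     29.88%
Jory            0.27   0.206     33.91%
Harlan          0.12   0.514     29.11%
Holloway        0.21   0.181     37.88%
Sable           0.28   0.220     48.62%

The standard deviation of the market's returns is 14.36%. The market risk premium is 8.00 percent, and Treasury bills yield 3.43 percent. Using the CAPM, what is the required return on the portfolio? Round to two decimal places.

8.77%

β_Ellery = 0.902 × 16.20% / 14.36% = 1.0176
β_Granby = 0.369 × 29.88% / 14.36% = 0.7678
β_Jory = 0.206 × 33.91% / 14.36% = 0.4865
β_Harlan = 0.514 × 29.11% / 14.36% = 1.0420
β_Holloway = 0.181 × 37.88% / 14.36% = 0.4775
β_Sable = 0.220 × 48.62% / 14.36% = 0.7449
β_P = Σ w_i β_i = 0.04×1.0176 + 0.08×0.7678 + 0.27×0.4865 + 0.12×1.0420 + 0.21×0.4775 + 0.28×0.7449 = 0.6674
E(R_P) = R_f + β_P × MRP = 3.43% + 0.6674 × 8.00% = 8.77%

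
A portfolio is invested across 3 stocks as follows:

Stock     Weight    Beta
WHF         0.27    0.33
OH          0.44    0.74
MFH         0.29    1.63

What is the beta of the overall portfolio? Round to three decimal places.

0.887

β_P = Σ w_i β_i = 0.27×0.33 + 0.44×0.74 + 0.29×1.63 = 0.8874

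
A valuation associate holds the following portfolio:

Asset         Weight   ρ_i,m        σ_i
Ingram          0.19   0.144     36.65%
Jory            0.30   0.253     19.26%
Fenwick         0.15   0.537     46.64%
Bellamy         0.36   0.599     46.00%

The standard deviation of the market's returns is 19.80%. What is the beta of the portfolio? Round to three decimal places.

0.815

β_Ingram = 0.144 × 36.65% / 19.80% = 0.2665
β_Jory = 0.253 × 19.26% / 19.80% = 0.2461
β_Fenwick = 0.537 × 46.64% / 19.80% = 1.2649
β_Bellamy = 0.599 × 46.00% / 19.80% = 1.3916
β_P = Σ w_i β_i = 0.19×0.2665 + 0.30×0.2461 + 0.15×1.2649 + 0.36×1.3916 = 0.8152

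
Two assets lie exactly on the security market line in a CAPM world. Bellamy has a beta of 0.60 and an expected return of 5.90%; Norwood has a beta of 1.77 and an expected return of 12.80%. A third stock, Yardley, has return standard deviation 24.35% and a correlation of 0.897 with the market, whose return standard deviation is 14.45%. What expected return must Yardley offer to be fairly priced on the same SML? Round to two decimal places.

MRP = (12.80% − 5.90%) / (1.77 − 0.60) = 5.8974%
R_f = 5.90% − 0.60 × 5.8974% = 2.3616%
β_Yardley = ρ·σ_i/σ_m = 0.897 × 24.35 / 14.45 = 1.5116
E(R_Yardley) = R_f + β × MRP = 2.3616% + 1.5116 × 5.8974% = 11.28%

11.28%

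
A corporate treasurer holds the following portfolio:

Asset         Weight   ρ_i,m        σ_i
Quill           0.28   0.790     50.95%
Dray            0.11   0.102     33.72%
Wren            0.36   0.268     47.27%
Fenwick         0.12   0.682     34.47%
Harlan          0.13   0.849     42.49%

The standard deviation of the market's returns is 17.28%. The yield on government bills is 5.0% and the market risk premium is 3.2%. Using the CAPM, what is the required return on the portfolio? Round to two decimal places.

9.39%

β_Quill = 0.790 × 50.95% / 17.28% = 2.3293
β_Dray = 0.102 × 33.72% / 17.28% = 0.1990
β_Wren = 0.268 × 47.27% / 17.28% = 0.7331
β_Fenwick = 0.682 × 34.47% / 17.28% = 1.3604
β_Harlan = 0.849 × 42.49% / 17.28% = 2.0876
β_P = Σ w_i β_i = 0.28×2.3293 + 0.11×0.1990 + 0.36×0.7331 + 0.12×1.3604 + 0.13×2.0876 = 1.3726
E(R_P) = R_f + β_P × MRP = 5.0% + 1.3726 × 3.2% = 9.39%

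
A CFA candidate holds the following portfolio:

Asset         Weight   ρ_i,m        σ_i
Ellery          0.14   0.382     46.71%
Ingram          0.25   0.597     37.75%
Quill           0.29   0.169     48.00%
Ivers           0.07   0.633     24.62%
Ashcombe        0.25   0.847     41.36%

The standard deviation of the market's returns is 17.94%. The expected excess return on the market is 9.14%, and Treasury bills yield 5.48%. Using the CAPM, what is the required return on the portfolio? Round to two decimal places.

15.84%

β_Ellery = 0.382 × 46.71% / 17.94% = 0.9946
β_Ingram = 0.597 × 37.75% / 17.94% = 1.2562
β_Quill = 0.169 × 48.00% / 17.94% = 0.4522
β_Ivers = 0.633 × 24.62% / 17.94% = 0.8687
β_Ashcombe = 0.847 × 41.36% / 17.94% = 1.9527
β_P = Σ w_i β_i = 0.14×0.9946 + 0.25×1.2562 + 0.29×0.4522 + 0.07×0.8687 + 0.25×1.9527 = 1.1334
E(R_P) = R_f + β_P × MRP = 5.48% + 1.1334 × 9.14% = 15.84%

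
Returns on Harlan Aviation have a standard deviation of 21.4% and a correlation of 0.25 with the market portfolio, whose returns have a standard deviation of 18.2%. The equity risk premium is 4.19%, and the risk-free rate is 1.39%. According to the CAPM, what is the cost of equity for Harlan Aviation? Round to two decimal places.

2.62%

β = ρ × σ_i / σ_m = 0.25 × 21.4% / 18.2% = 0.2940
E(R) = 1.39% + 0.2940 × 4.19% = 2.62%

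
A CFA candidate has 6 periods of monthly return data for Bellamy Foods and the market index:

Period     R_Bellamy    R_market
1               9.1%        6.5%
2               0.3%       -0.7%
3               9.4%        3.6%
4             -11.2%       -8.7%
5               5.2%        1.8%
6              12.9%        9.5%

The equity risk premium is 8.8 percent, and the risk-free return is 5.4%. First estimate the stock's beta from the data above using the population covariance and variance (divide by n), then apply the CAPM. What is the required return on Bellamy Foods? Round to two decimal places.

17.26%

Mean R_i = (9.1 + 0.3 + 9.4 − 11.2 + 5.2 + 12.9) / 6 = 4.2833%
Mean R_m = (6.5 − 0.7 + 3.6 − 8.7 + 1.8 + 9.5) / 6 = 2.0000%
Σ(R_i − R̄_i)(R_m − R̄_m) = 270.7300  ⇒  Cov = 270.7300 / 6 = 45.1217
Σ(R_m − R̄_m)² = 200.8800  ⇒  Var(R_m) = 200.8800 / 6 = 33.4800
β = Cov / Var(R_m) = 45.1217 / 33.4800 = 1.3477
E(R) = R_f + β × MRP = 5.4% + 1.3477 × 8.8% = 17.26%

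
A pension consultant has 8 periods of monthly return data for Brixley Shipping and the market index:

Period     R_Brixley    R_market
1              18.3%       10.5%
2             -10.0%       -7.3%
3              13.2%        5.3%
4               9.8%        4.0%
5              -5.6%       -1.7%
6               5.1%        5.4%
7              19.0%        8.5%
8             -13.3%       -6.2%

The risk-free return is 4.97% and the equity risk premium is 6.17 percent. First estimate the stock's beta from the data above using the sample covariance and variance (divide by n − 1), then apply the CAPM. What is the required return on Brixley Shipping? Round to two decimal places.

Mean R_i = (18.3 − 10.0 + 13.2 + 9.8 − 5.6 + 5.1 + 19.0 − 13.3) / 8 = 4.5625%
Mean R_m = (10.5 − 7.3 + 5.3 + 4.0 − 1.7 + 5.4 + 8.5 − 6.2) / 8 = 2.3125%
Σ(R_i − R̄_i)(R_m − R̄_m) = 570.9238  ⇒  Cov = 570.9238 / 7 = 81.5605
Σ(R_m − R̄_m)² = 307.5888  ⇒  Var(R_m) = 307.5888 / 7 = 43.9413
β = Cov / Var(R_m) = 81.5605 / 43.9413 = 1.8561
E(R) = R_f + β × MRP = 4.97% + 1.8561 × 6.17% = 16.42%

16.42%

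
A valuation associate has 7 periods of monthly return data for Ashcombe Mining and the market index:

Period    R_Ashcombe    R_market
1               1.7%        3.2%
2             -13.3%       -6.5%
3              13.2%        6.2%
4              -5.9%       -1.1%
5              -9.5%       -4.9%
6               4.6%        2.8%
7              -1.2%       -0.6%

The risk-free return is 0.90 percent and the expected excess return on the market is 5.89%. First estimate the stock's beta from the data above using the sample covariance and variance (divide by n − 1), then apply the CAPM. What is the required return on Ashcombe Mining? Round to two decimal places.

12.23%

Mean R_i = (1.7 − 13.3 + 13.2 − 5.9 − 9.5 + 4.6 − 1.2) / 7 = -1.4857%
Mean R_m = (3.2 − 6.5 + 6.2 − 1.1 − 4.9 + 2.8 − 0.6) / 7 = -0.1286%
Σ(R_i − R̄_i)(R_m − R̄_m) = 239.0329  ⇒  Cov = 239.0329 / 6 = 39.8388
Σ(R_m − R̄_m)² = 124.2343  ⇒  Var(R_m) = 124.2343 / 6 = 20.7057
β = Cov / Var(R_m) = 39.8388 / 20.7057 = 1.9240
E(R) = R_f + β × MRP = 0.90% + 1.9240 × 5.89% = 12.23%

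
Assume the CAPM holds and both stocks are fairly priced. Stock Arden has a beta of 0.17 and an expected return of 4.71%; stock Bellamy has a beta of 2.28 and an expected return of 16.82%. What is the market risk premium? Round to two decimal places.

5.74%

Both satisfy E(R) = R_f + β·MRP, so the slope of the SML is
MRP = (16.82% − 4.71%) / (2.28 − 0.17) = 12.11% / 2.11 = 5.7393%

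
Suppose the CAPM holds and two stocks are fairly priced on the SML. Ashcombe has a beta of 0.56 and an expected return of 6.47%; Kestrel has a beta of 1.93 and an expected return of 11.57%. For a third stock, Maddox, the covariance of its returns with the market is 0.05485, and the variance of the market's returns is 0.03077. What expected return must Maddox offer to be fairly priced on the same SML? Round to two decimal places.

MRP = (11.57% − 6.47%) / (1.93 − 0.56) = 3.7226%
R_f = 6.47% − 0.56 × 3.7226% = 4.3853%
β_Maddox = Cov / Var(R_m) = 0.05485 / 0.03077 = 1.7826
E(R_Maddox) = R_f + β × MRP = 4.3853% + 1.7826 × 3.7226% = 11.02%

11.02%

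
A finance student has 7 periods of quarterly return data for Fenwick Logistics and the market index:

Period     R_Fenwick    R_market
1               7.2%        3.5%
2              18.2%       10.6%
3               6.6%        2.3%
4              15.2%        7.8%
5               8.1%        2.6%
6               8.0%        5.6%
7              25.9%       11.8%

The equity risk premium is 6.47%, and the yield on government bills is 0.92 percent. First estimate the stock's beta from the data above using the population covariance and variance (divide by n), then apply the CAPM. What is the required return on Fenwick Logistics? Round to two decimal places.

12.56%

Mean R_i = (7.2 + 18.2 + 6.6 + 15.2 + 8.1 + 8.0 + 25.9) / 7 = 12.7429%
Mean R_m = (3.5 + 10.6 + 2.3 + 7.8 + 2.6 + 5.6 + 11.8) / 7 = 6.3143%
Σ(R_i − R̄_i)(R_m − R̄_m) = 160.1057  ⇒  Cov = 160.1057 / 7 = 22.8722
Σ(R_m − R̄_m)² = 89.0086  ⇒  Var(R_m) = 89.0086 / 7 = 12.7155
β = Cov / Var(R_m) = 22.8722 / 12.7155 = 1.7988
E(R) = R_f + β × MRP = 0.92% + 1.7988 × 6.47% = 12.56%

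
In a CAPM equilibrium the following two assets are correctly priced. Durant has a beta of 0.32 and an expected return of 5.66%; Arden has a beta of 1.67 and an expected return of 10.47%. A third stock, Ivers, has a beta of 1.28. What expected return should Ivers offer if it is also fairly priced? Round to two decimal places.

9.08%

MRP (SML slope) = (10.47% − 5.66%) / (1.67 − 0.32) = 4.81% / 1.35 = 3.5630%
R_f (intercept) = 5.66% − 0.32 × 3.5630% = 4.5198%
E(R_Ivers) = R_f + β × MRP = 4.5198% + 1.28 × 3.5630% = 9.08%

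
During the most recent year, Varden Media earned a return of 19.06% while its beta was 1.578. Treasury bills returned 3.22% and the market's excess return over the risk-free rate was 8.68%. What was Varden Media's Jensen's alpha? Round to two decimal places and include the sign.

+2.14%

CAPM benchmark = R_f + β(R_m − R_f) = 3.22% + 1.578 × 8.68% = 16.91704%
α = actual − benchmark = 19.06% − 16.91704% = +2.14%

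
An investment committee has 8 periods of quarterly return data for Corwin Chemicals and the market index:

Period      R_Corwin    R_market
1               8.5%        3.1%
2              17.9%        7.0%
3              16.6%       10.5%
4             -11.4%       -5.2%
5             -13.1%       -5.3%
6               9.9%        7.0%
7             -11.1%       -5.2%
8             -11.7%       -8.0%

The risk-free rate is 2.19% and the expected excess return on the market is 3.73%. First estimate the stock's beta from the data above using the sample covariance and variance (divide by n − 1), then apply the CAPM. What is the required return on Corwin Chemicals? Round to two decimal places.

Mean R_i = (8.5 + 17.9 + 16.6 − 11.4 − 13.1 + 9.9 − 11.1 − 11.7) / 8 = 0.7000%
Mean R_m = (3.1 + 7.0 + 10.5 − 5.2 − 5.3 + 7.0 − 5.2 − 8.0) / 8 = 0.4875%
Σ(R_i − R̄_i)(R_m − R̄_m) = 672.5500  ⇒  Cov = 672.5500 / 7 = 96.0786
Σ(R_m − R̄_m)² = 362.1288  ⇒  Var(R_m) = 362.1288 / 7 = 51.7327
β = Cov / Var(R_m) = 96.0786 / 51.7327 = 1.8572
E(R) = R_f + β × MRP = 2.19% + 1.8572 × 3.73% = 9.12%

9.12%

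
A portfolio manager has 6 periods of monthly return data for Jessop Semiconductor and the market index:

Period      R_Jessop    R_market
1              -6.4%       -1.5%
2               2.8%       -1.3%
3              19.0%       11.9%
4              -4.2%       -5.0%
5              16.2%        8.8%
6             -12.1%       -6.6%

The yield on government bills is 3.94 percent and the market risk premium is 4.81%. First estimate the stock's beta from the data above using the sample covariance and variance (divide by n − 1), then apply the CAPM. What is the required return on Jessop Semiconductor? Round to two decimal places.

11.70%

Mean R_i = (-6.4 + 2.8 + 19.0 − 4.2 + 16.2 − 12.1) / 6 = 2.5500%
Mean R_m = (-1.5 − 1.3 + 11.9 − 5.0 + 8.8 − 6.6) / 6 = 1.0500%
Σ(R_i − R̄_i)(R_m − R̄_m) = 459.4150  ⇒  Cov = 459.4150 / 5 = 91.8830
Σ(R_m − R̄_m)² = 284.9350  ⇒  Var(R_m) = 284.9350 / 5 = 56.9870
β = Cov / Var(R_m) = 91.8830 / 56.9870 = 1.6124
E(R) = R_f + β × MRP = 3.94% + 1.6124 × 4.81% = 11.70%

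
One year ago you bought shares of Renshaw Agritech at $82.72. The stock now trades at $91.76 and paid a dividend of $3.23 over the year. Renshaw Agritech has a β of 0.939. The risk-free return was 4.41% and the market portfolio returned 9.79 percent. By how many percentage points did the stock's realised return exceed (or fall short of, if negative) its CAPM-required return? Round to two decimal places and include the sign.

Realised HPR = (P1 + D1 − P0) / P0 = (91.76 + 3.23 − 82.72) / 82.72 = 12.27 / 82.72 = 14.8332%
MRP = 9.79% − 4.41% = 5.38%
CAPM required = R_f + β·MRP = 4.41% + 0.939 × 5.38% = 9.46182%
α = realised − required = 14.8332% − 9.46182% = +5.37%

+5.37%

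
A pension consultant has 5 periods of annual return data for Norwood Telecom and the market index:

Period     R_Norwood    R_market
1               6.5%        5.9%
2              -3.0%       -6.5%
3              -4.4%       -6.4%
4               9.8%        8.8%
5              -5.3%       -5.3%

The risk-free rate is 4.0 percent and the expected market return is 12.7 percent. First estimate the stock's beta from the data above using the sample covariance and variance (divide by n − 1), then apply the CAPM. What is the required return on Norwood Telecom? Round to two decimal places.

Mean R_i = (6.5 − 3.0 − 4.4 + 9.8 − 5.3) / 5 = 0.7200%
Mean R_m = (5.9 − 6.5 − 6.4 + 8.8 − 5.3) / 5 = -0.7000%
Σ(R_i − R̄_i)(R_m − R̄_m) = 202.8600  ⇒  Cov = 202.8600 / 4 = 50.7150
Σ(R_m − R̄_m)² = 221.1000  ⇒  Var(R_m) = 221.1000 / 4 = 55.2750
β = Cov / Var(R_m) = 50.7150 / 55.2750 = 0.9175
MRP = 12.7% − 4.0% = 8.70%
E(R) = R_f + β × MRP = 4.0% + 0.9175 × 8.7% = 11.98%

11.98%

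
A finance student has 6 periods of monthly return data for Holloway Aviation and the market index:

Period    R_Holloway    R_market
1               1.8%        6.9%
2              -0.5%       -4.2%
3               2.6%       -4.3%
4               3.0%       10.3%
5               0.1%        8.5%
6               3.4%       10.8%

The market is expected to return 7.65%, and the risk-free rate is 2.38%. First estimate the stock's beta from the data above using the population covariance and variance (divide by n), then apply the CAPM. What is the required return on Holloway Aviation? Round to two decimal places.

2.87%

Mean R_i = (1.8 − 0.5 + 2.6 + 3.0 + 0.1 + 3.4) / 6 = 1.7333%
Mean R_m = (6.9 − 4.2 − 4.3 + 10.3 + 8.5 + 10.8) / 6 = 4.6667%
Σ(R_i − R̄_i)(R_m − R̄_m) = 23.2767  ⇒  Cov = 23.2767 / 6 = 3.8795
Σ(R_m − R̄_m)² = 248.0533  ⇒  Var(R_m) = 248.0533 / 6 = 41.3422
β = Cov / Var(R_m) = 3.8795 / 41.3422 = 0.0938
MRP = 7.65% − 2.38% = 5.27%
E(R) = R_f + β × MRP = 2.38% + 0.0938 × 5.27% = 2.87%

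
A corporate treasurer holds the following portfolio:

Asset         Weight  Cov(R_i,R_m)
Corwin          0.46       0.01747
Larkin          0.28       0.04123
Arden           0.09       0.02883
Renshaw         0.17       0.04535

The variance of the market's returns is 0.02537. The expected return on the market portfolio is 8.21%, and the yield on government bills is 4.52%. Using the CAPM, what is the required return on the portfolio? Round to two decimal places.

β_Corwin = 0.01747 / 0.02537 = 0.6886
β_Larkin = 0.04123 / 0.02537 = 1.6251
β_Arden = 0.02883 / 0.02537 = 1.1364
β_Renshaw = 0.04535 / 0.02537 = 1.7875
β_P = Σ w_i β_i = 0.46×0.6886 + 0.28×1.6251 + 0.09×1.1364 + 0.17×1.7875 = 1.1779
MRP = 8.21% − 4.52% = 3.69%
E(R_P) = R_f + β_P × MRP = 4.52% + 1.1779 × 3.69% = 8.87%

8.87%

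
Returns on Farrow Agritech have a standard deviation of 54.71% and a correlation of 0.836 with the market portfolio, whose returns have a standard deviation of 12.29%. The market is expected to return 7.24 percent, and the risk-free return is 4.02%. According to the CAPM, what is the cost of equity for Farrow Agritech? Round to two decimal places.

β = ρ × σ_i / σ_m = 0.836 × 54.71% / 12.29% = 3.7215
MRP = 7.24% − 4.02% = 3.22%
E(R) = 4.02% + 3.7215 × 3.22% = 16.00%

16.00%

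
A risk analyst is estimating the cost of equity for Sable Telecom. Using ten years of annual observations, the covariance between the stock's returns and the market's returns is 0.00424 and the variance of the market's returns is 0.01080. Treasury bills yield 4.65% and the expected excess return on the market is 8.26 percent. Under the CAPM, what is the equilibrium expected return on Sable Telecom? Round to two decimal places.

7.89%

β = Cov(R_i, R_m) / Var(R_m) = 0.00424 / 0.01080 = 0.3926
E(R) = R_f + β × MRP = 4.65% + 0.3926 × 8.26% = 7.89%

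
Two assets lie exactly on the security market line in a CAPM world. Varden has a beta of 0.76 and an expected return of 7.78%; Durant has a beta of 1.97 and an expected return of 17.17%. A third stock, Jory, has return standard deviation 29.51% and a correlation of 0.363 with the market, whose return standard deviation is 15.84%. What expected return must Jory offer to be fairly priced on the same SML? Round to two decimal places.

MRP = (17.17% − 7.78%) / (1.97 − 0.76) = 7.7603%
R_f = 7.78% − 0.76 × 7.7603% = 1.8822%
β_Jory = ρ·σ_i/σ_m = 0.363 × 29.51 / 15.84 = 0.6763
E(R_Jory) = R_f + β × MRP = 1.8822% + 0.6763 × 7.7603% = 7.13%

7.13%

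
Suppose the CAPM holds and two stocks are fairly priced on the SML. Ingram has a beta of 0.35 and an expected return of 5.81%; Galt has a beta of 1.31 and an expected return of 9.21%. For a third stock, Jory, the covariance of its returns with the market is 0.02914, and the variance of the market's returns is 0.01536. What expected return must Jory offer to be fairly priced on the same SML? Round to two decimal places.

MRP = (9.21% − 5.81%) / (1.31 − 0.35) = 3.5417%
R_f = 5.81% − 0.35 × 3.5417% = 4.5704%
β_Jory = Cov / Var(R_m) = 0.02914 / 0.01536 = 1.8971
E(R_Jory) = R_f + β × MRP = 4.5704% + 1.8971 × 3.5417% = 11.29%

11.29%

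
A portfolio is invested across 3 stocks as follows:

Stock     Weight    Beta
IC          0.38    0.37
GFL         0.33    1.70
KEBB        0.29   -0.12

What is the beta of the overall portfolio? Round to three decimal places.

0.667

β_P = Σ w_i β_i = 0.38×0.37 + 0.33×1.70 + 0.29×-0.12 = 0.6668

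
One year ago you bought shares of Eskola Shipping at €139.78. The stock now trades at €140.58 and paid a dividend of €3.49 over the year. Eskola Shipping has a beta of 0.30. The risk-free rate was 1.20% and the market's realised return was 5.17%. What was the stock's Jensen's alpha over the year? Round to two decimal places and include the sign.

Realised HPR = (P1 + D1 − P0) / P0 = (140.58 + 3.49 − 139.78) / 139.78 = 4.29 / 139.78 = 3.0691%
MRP = 5.17% − 1.20% = 3.97%
CAPM required = R_f + β·MRP = 1.20% + 0.30 × 3.97% = 2.3910%
α = realised − required = 3.0691% − 2.3910% = +0.68%

+0.68%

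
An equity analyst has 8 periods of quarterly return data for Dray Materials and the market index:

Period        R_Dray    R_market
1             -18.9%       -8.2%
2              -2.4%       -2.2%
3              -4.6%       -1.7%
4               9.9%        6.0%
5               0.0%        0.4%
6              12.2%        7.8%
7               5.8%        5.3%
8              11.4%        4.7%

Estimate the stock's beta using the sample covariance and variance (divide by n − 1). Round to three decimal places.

1.897

Mean R_i = (-18.9 − 2.4 − 4.6 + 9.9 + 0.0 + 12.2 + 5.8 + 11.4) / 8 = 1.6750%
Mean R_m = (-8.2 − 2.2 − 1.7 + 6.0 + 0.4 + 7.8 + 5.3 + 4.7) / 8 = 1.5125%
Σ(R_i − R̄_i)(R_m − R̄_m) = 386.6925  ⇒  Cov = 386.6925 / 7 = 55.2418
Σ(R_m − R̄_m)² = 203.8488  ⇒  Var(R_m) = 203.8488 / 7 = 29.1213
β = Cov / Var(R_m) = 55.2418 / 29.1213 = 1.8970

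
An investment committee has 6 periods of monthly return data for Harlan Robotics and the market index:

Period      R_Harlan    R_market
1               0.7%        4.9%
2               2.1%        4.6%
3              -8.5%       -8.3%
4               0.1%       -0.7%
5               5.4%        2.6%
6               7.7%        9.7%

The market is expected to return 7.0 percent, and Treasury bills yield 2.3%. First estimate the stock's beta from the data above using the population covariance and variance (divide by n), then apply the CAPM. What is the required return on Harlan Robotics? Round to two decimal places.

Mean R_i = (0.7 + 2.1 − 8.5 + 0.1 + 5.4 + 7.7) / 6 = 1.2500%
Mean R_m = (4.9 + 4.6 − 8.3 − 0.7 + 2.6 + 9.7) / 6 = 2.1333%
Σ(R_i − R̄_i)(R_m − R̄_m) = 156.3000  ⇒  Cov = 156.3000 / 6 = 26.0500
Σ(R_m − R̄_m)² = 188.0933  ⇒  Var(R_m) = 188.0933 / 6 = 31.3489
β = Cov / Var(R_m) = 26.0500 / 31.3489 = 0.8310
MRP = 7.0% − 2.3% = 4.70%
E(R) = R_f + β × MRP = 2.3% + 0.8310 × 4.7% = 6.21%

6.21%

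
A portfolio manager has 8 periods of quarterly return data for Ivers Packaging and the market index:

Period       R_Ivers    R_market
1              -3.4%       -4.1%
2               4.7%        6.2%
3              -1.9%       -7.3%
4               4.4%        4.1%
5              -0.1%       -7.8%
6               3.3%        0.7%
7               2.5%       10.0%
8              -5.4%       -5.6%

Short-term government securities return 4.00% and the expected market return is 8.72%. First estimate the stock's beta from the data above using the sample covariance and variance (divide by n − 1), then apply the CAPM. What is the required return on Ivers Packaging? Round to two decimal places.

Mean R_i = (-3.4 + 4.7 − 1.9 + 4.4 − 0.1 + 3.3 + 2.5 − 5.4) / 8 = 0.5125%
Mean R_m = (-4.1 + 6.2 − 7.3 + 4.1 − 7.8 + 0.7 + 10.0 − 5.6) / 8 = -0.4750%
Σ(R_i − R̄_i)(R_m − R̄_m) = 135.2675  ⇒  Cov = 135.2675 / 7 = 19.3239
Σ(R_m − R̄_m)² = 316.2350  ⇒  Var(R_m) = 316.2350 / 7 = 45.1764
β = Cov / Var(R_m) = 19.3239 / 45.1764 = 0.4277
MRP = 8.72% − 4.00% = 4.72%
E(R) = R_f + β × MRP = 4.00% + 0.4277 × 4.72% = 6.02%

6.02%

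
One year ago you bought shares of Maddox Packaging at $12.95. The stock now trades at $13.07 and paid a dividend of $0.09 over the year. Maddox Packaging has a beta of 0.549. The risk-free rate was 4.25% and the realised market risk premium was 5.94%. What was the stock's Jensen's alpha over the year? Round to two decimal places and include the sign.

Realised HPR = (P1 + D1 − P0) / P0 = (13.07 + 0.09 − 12.95) / 12.95 = 0.21 / 12.95 = 1.6216%
CAPM required = R_f + β·MRP = 4.25% + 0.549 × 5.94% = 7.51106%
α = realised − required = 1.6216% − 7.51106% = -5.89%

-5.89%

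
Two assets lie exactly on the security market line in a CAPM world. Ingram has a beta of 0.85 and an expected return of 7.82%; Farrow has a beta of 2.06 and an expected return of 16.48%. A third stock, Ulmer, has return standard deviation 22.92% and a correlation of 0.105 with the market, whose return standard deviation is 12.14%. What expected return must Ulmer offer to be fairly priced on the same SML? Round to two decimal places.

MRP = (16.48% − 7.82%) / (2.06 − 0.85) = 7.1570%
R_f = 7.82% − 0.85 × 7.1570% = 1.7366%
β_Ulmer = ρ·σ_i/σ_m = 0.105 × 22.92 / 12.14 = 0.1982
E(R_Ulmer) = R_f + β × MRP = 1.7366% + 0.1982 × 7.1570% = 3.16%

3.16%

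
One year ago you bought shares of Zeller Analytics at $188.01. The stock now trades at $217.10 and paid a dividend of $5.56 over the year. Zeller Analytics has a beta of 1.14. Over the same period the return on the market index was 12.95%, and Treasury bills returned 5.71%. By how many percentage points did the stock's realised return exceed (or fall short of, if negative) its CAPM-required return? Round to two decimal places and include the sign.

+4.47%

Realised HPR = (P1 + D1 − P0) / P0 = (217.10 + 5.56 − 188.01) / 188.01 = 34.65 / 188.01 = 18.4299%
MRP = 12.95% − 5.71% = 7.24%
CAPM required = R_f + β·MRP = 5.71% + 1.14 × 7.24% = 13.9636%
α = realised − required = 18.4299% − 13.9636% = +4.47%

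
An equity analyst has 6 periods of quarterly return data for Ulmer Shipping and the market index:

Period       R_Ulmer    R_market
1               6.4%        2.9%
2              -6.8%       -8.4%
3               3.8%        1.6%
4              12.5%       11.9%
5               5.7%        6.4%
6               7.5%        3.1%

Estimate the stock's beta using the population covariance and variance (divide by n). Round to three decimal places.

0.922

Mean R_i = (6.4 − 6.8 + 3.8 + 12.5 + 5.7 + 7.5) / 6 = 4.8500%
Mean R_m = (2.9 − 8.4 + 1.6 + 11.9 + 6.4 + 3.1) / 6 = 2.9167%
Σ(R_i − R̄_i)(R_m − R̄_m) = 205.3650  ⇒  Cov = 205.3650 / 6 = 34.2275
Σ(R_m − R̄_m)² = 222.6683  ⇒  Var(R_m) = 222.6683 / 6 = 37.1114
β = Cov / Var(R_m) = 34.2275 / 37.1114 = 0.9223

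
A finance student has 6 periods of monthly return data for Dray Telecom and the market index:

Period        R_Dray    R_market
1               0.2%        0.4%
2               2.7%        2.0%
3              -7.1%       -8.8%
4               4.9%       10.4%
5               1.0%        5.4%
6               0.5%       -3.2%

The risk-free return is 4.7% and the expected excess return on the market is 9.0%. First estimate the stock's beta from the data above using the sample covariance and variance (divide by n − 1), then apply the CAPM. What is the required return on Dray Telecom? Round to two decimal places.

9.57%

Mean R_i = (0.2 + 2.7 − 7.1 + 4.9 + 1.0 + 0.5) / 6 = 0.3667%
Mean R_m = (0.4 + 2.0 − 8.8 + 10.4 + 5.4 − 3.2) / 6 = 1.0333%
Σ(R_i − R̄_i)(R_m − R̄_m) = 120.4467  ⇒  Cov = 120.4467 / 5 = 24.0893
Σ(R_m − R̄_m)² = 222.7533  ⇒  Var(R_m) = 222.7533 / 5 = 44.5507
β = Cov / Var(R_m) = 24.0893 / 44.5507 = 0.5407
E(R) = R_f + β × MRP = 4.7% + 0.5407 × 9.0% = 9.57%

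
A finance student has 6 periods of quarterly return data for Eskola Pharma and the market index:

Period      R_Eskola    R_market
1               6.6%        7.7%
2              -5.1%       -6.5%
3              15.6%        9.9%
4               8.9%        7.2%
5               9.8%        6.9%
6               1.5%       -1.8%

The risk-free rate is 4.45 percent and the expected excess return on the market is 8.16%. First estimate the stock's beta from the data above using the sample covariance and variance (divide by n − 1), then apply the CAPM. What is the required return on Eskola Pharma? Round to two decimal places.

13.03%

Mean R_i = (6.6 − 5.1 + 15.6 + 8.9 + 9.8 + 1.5) / 6 = 6.2167%
Mean R_m = (7.7 − 6.5 + 9.9 + 7.2 + 6.9 − 1.8) / 6 = 3.9000%
Σ(R_i − R̄_i)(R_m − R̄_m) = 221.9400  ⇒  Cov = 221.9400 / 5 = 44.3880
Σ(R_m − R̄_m)² = 210.9800  ⇒  Var(R_m) = 210.9800 / 5 = 42.1960
β = Cov / Var(R_m) = 44.3880 / 42.1960 = 1.0519
E(R) = R_f + β × MRP = 4.45% + 1.0519 × 8.16% = 13.03%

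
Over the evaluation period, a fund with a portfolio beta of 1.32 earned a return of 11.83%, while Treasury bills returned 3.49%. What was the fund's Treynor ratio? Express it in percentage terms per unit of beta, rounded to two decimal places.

6.32%

Treynor = (R_P − R_f) / β_P = (11.83% − 3.49%) / 1.3200 = 8.34% / 1.3200 = 6.32%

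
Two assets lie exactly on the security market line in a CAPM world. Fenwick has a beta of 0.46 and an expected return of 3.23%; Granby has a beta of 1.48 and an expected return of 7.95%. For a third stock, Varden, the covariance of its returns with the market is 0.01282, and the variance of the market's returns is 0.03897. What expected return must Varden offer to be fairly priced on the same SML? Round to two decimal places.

MRP = (7.95% − 3.23%) / (1.48 − 0.46) = 4.6275%
R_f = 3.23% − 0.46 × 4.6275% = 1.1014%
β_Varden = Cov / Var(R_m) = 0.01282 / 0.03897 = 0.3290
E(R_Varden) = R_f + β × MRP = 1.1014% + 0.3290 × 4.6275% = 2.62%

2.62%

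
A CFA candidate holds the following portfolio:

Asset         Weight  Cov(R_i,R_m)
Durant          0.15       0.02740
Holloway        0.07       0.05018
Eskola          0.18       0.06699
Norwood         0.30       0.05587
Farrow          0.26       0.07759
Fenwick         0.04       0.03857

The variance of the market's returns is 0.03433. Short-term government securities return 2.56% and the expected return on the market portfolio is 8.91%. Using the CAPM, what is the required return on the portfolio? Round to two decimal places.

13.32%

β_Durant = 0.02740 / 0.03433 = 0.7981
β_Holloway = 0.05018 / 0.03433 = 1.4617
β_Eskola = 0.06699 / 0.03433 = 1.9514
β_Norwood = 0.05587 / 0.03433 = 1.6274
β_Farrow = 0.07759 / 0.03433 = 2.2601
β_Fenwick = 0.03857 / 0.03433 = 1.1235
β_P = Σ w_i β_i = 0.15×0.7981 + 0.07×1.4617 + 0.18×1.9514 + 0.30×1.6274 + 0.26×2.2601 + 0.04×1.1235 = 1.6941
MRP = 8.91% − 2.56% = 6.35%
E(R_P) = R_f + β_P × MRP = 2.56% + 1.6941 × 6.35% = 13.32%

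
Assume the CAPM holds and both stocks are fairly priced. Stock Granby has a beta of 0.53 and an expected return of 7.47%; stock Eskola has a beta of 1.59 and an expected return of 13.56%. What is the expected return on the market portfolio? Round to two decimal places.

Both satisfy E(R) = R_f + β·MRP, so the slope of the SML is
MRP = (13.56% − 7.47%) / (1.59 − 0.53) = 6.09% / 1.06 = 5.7453%
R_f = E(R_Granby) − β_Granby·MRP = 7.47% − 0.53 × 5.7453% = 4.4250%
E(R_m) = R_f + MRP = 4.4250% + 5.7453% = 10.17%

10.17%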